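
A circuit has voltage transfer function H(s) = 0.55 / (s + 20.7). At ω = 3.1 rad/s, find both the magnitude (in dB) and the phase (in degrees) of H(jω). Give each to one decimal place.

|j3.1 + 20.7| = √(3.1² + 20.7²) = 20.93
|H(j3.1)| = 0.55 / 20.93 = 0.026277
20 log₁₀(0.026277) = -31.61 dB
∠(j3.1 + 20.7) = arctan(3.1/20.7) = 8.52°
∠H(j3.1) = −8.52° = -8.52°

|H| = -31.6 dB, ∠H = -8.5 deg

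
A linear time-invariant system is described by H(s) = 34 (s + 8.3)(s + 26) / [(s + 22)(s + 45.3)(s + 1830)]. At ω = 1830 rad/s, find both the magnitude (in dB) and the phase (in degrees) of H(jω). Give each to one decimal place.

|H| = -37.6 dB, ∠H = -44.0°

|j1830 + 8.3| = √(1830² + 8.3²) = 1830
|j1830 + 26| = √(1830² + 26²) = 1830
|j1830 + 22| = √(1830² + 22²) = 1830
|j1830 + 45.3| = √(1830² + 45.3²) = 1831
|j1830 + 1830| = √(1830² + 1830²) = 2588
|H(j1830)| = 34 × 1830 × 1830 / (1830 × 1831 × 2588) = 0.013134
20 log₁₀(0.013134) = -37.63 dB
∠(j1830 + 8.3) = arctan(1830/8.3) = 89.74°
∠(j1830 + 26) = arctan(1830/26) = 89.19°
∠(j1830 + 22) = arctan(1830/22) = 89.31°
∠(j1830 + 45.3) = arctan(1830/45.3) = 88.58°
∠(j1830 + 1830) = arctan(1830/1830) = 45.00°
∠H(j1830) = 89.74° + 89.19° − (89.31° + 88.58° + 45.00°) = -43.97°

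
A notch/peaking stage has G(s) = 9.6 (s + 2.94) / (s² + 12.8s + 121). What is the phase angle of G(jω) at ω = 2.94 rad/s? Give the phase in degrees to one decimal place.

∠(j2.94 + 2.94) = arctan(2.94/2.94) = 45.00°
∠[(j2.94)² + 12.8(j2.94) + 121] = ∠[112.36 + j37.632] = 18.52°
∠G(j2.94) = 45.00° − 18.52° = 26.48°

26.5°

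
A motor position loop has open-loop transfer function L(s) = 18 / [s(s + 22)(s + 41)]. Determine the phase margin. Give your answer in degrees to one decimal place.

89.9°

Gain crossover: |L(jω)| = 1 at ω ≈ 0.02 rad s⁻¹.
∠L(j0.02) = −90° − arctan(0.02/22) − arctan(0.02/41) ≈ -90.08°
PM = 180° + (-90.08°) = 89.92°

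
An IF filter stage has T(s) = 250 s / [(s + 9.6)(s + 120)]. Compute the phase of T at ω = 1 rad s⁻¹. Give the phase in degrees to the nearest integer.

84°

∠(j1) = 90.00°
∠(j1 + 9.6) = arctan(1/9.6) = 5.95°
∠(j1 + 120) = arctan(1/120) = 0.48°
∠T(j1) = 90.00° − (5.95° + 0.48°) = 83.58°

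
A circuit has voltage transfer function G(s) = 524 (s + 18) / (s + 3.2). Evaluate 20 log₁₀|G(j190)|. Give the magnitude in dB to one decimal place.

|j190 + 18| = √(190² + 18²) = 190.9
|j190 + 3.2| = √(190² + 3.2²) = 190
|G(j190)| = 524 × 190.9 / 190 = 526.27
20 log₁₀(526.27) = 54.42 dB

54.4 dB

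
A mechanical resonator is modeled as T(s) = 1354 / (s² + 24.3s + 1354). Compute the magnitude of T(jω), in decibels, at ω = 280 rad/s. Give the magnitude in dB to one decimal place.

|(j280)² + 24.3(j280) + 1354| = |-77046 + j6804| = 7.735e+04
|T(j280)| = 1354 / 7.735e+04 = 0.017506
20 log₁₀(0.017506) = -35.14 dB

-35.1 dB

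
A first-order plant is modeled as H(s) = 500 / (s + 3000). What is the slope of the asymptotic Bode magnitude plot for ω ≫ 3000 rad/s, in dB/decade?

With 0 zeros and 1 pole, the high-frequency asymptotic slope is 20 × (0 − 1) = -20 dB/decade.

-20 dB/decade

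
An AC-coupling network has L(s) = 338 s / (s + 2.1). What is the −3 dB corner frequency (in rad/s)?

For a single-pole high-pass, the −3 dB point is at the pole: ω = 2.1 rad/s.

2.1 rad/s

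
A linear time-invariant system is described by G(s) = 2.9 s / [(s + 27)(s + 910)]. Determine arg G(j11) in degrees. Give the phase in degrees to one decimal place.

∠(j11) = 90.00°
∠(j11 + 27) = arctan(11/27) = 22.17°
∠(j11 + 910) = arctan(11/910) = 0.69°
∠G(j11) = 90.00° − (22.17° + 0.69°) = 67.14°

67.1°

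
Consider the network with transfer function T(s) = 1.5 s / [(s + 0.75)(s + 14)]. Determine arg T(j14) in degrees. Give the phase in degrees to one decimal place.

∠(j14) = 90.00°
∠(j14 + 0.75) = arctan(14/0.75) = 86.93°
∠(j14 + 14) = arctan(14/14) = 45.00°
∠T(j14) = 90.00° − (86.93° + 45.00°) = -41.93°

-41.9°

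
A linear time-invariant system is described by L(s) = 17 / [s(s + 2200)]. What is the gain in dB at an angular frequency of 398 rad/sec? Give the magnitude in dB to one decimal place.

-94.4 dB

|j398 + 2200| = √(398² + 2200²) = 2236
|j398| = 398
|L(j398)| = 17 / (2236 × 398) = 1.9105e-05
20 log₁₀(1.9105e-05) = -94.38 dB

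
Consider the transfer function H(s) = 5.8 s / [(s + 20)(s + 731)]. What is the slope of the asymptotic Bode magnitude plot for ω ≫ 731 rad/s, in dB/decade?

With 1 zero and 2 poles, the high-frequency asymptotic slope is 20 × (1 − 2) = -20 dB/decade.

-20 dB/decade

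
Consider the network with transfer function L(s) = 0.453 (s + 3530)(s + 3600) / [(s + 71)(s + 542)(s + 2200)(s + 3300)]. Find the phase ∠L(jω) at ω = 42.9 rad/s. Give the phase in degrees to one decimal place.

∠(j42.9 + 3530) = arctan(42.9/3530) = 0.70°
∠(j42.9 + 3600) = arctan(42.9/3600) = 0.68°
∠(j42.9 + 71) = arctan(42.9/71) = 31.14°
∠(j42.9 + 542) = arctan(42.9/542) = 4.53°
∠(j42.9 + 2200) = arctan(42.9/2200) = 1.12°
∠(j42.9 + 3300) = arctan(42.9/3300) = 0.74°
∠L(j42.9) = 0.70° + 0.68° − (31.14° + 4.53° + 1.12° + 0.74°) = -36.15°

-36.1°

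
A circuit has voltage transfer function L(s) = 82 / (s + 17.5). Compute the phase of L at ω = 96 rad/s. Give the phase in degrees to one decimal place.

-79.7°

∠(j96 + 17.5) = arctan(96/17.5) = 79.67°
∠L(j96) = −79.67° = -79.67°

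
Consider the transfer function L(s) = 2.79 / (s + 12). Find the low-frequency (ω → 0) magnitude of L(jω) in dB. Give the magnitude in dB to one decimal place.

L(0) = 2.79 / 12 = 0.2325
20 log₁₀(0.2325) = -12.67 dB

-12.7 dB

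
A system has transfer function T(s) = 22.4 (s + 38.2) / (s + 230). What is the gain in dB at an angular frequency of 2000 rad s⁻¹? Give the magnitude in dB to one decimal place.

|j2000 + 38.2| = √(2000² + 38.2²) = 2000
|j2000 + 230| = √(2000² + 230²) = 2013
|T(j2000)| = 22.4 × 2000 / 2013 = 22.257
20 log₁₀(22.257) = 26.95 dB

26.9 dB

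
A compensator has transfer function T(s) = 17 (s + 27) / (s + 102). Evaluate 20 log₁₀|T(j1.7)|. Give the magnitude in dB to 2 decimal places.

13.08 dB

|j1.7 + 27| = √(1.7² + 27²) = 27.05
|j1.7 + 102| = √(1.7² + 102²) = 102
|T(j1.7)| = 17 × 27.05 / 102 = 4.5083
20 log₁₀(4.5083) = 13.080 dB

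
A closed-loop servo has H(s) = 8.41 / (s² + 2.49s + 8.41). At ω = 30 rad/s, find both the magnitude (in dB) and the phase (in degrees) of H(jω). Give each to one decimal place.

|(j30)² + 2.49(j30) + 8.41| = |-891.59 + j74.7| = 894.7
|H(j30)| = 8.41 / 894.7 = 0.0093997
20 log₁₀(0.0093997) = -40.54 dB
∠[(j30)² + 2.49(j30) + 8.41] = ∠[-891.59 + j74.7] = 175.21°
∠H(j30) = −175.21° = -175.21°

|H| = -40.5 dB, ∠H = -175.2°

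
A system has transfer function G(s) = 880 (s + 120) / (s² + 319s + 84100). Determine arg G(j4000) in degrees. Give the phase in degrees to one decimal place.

∠(j4000 + 120) = arctan(4000/120) = 88.28°
∠[(j4000)² + 319(j4000) + 84100] = ∠[-1.5916e+07 + j1.276e+06] = 175.42°
∠G(j4000) = 88.28° − 175.42° = -87.13°

-87.1°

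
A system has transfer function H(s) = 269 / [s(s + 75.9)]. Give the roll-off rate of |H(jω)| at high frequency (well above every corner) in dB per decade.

With 0 zeros and 2 poles, the high-frequency asymptotic slope is 20 × (0 − 2) = -40 dB/decade.

-40 dB/decade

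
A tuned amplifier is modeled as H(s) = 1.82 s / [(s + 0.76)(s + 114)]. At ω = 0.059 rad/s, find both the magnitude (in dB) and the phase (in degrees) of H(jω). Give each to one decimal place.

|j0.059| = 0.059
|j0.059 + 0.76| = √(0.059² + 0.76²) = 0.7623
|j0.059 + 114| = √(0.059² + 114²) = 114
|H(j0.059)| = 1.82 × 0.059 / (0.7623 × 114) = 0.0012357
20 log₁₀(0.0012357) = -58.16 dB
∠(j0.059) = 90.00°
∠(j0.059 + 0.76) = arctan(0.059/0.76) = 4.44°
∠(j0.059 + 114) = arctan(0.059/114) = 0.03°
∠H(j0.059) = 90.00° − (4.44° + 0.03°) = 85.53°

|H| = -58.2 dB, ∠H = 85.5°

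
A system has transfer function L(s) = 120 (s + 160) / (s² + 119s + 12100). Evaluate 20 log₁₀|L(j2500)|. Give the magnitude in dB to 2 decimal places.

-26.35 dB

|j2500 + 160| = √(2500² + 160²) = 2505
|(j2500)² + 119(j2500) + 12100| = |-6.2379e+06 + j2.975e+05| = 6.245e+06
|L(j2500)| = 120 × 2505 / 6.245e+06 = 0.048137
20 log₁₀(0.048137) = -26.350 dB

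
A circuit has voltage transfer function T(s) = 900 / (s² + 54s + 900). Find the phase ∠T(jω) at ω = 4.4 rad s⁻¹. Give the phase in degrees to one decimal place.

∠[(j4.4)² + 54(j4.4) + 900] = ∠[880.64 + j237.6] = 15.10°
∠T(j4.4) = −15.10° = -15.10°

-15.1°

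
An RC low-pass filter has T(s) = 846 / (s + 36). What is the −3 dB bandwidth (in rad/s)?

For a single-pole low-pass, the −3 dB point is at the pole: ω = 36 rad/s.

36 rad/s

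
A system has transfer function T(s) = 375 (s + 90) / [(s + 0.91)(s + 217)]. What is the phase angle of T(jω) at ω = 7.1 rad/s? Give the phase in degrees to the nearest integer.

∠(j7.1 + 90) = arctan(7.1/90) = 4.51°
∠(j7.1 + 0.91) = arctan(7.1/0.91) = 82.70°
∠(j7.1 + 217) = arctan(7.1/217) = 1.87°
∠T(j7.1) = 4.51° − (82.70° + 1.87°) = -80.06°

-80 deg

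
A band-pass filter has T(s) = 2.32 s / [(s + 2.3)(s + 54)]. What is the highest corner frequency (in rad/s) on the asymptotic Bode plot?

Break frequencies occur at each pole and zero magnitude: 2.3 rad/s, 54 rad/s.
The highest is 54 rad/s.

54 rad/s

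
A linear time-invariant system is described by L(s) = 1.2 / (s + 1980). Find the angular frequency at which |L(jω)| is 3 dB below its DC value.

For a single-pole low-pass, the −3 dB point is at the pole: ω = 1980 rad/sec.

1980 rad/sec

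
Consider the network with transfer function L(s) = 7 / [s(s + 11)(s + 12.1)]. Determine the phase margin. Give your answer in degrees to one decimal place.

Gain crossover: |L(jω)| = 1 at ω ≈ 0.0526 rad/s.
∠L(j0.0526) = −90° − arctan(0.0526/11) − arctan(0.0526/12.1) ≈ -90.52°
PM = 180° + (-90.52°) = 89.48°

89.5 deg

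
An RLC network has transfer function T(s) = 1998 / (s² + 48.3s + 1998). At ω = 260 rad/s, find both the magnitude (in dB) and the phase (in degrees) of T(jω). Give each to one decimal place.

|(j260)² + 48.3(j260) + 1998| = |-65602 + j12558| = 6.679e+04
|T(j260)| = 1998 / 6.679e+04 = 0.029913
20 log₁₀(0.029913) = -30.48 dB
∠[(j260)² + 48.3(j260) + 1998] = ∠[-65602 + j12558] = 169.16°
∠T(j260) = −169.16° = -169.16°

|T| = -30.5 dB, ∠T = -169.2 deg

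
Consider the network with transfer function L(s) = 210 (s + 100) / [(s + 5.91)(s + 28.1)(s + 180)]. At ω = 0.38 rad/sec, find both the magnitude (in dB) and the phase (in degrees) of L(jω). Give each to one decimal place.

|j0.38 + 100| = √(0.38² + 100²) = 100
|j0.38 + 5.91| = √(0.38² + 5.91²) = 5.922
|j0.38 + 28.1| = √(0.38² + 28.1²) = 28.1
|j0.38 + 180| = √(0.38² + 180²) = 180
|L(j0.38)| = 210 × 100 / (5.922 × 28.1 × 180) = 0.701
20 log₁₀(0.701) = -3.09 dB
∠(j0.38 + 100) = arctan(0.38/100) = 0.22°
∠(j0.38 + 5.91) = arctan(0.38/5.91) = 3.68°
∠(j0.38 + 28.1) = arctan(0.38/28.1) = 0.77°
∠(j0.38 + 180) = arctan(0.38/180) = 0.12°
∠L(j0.38) = 0.22° − (3.68° + 0.77° + 0.12°) = -4.36°

|L| = -3.1 dB, ∠L = -4.4 deg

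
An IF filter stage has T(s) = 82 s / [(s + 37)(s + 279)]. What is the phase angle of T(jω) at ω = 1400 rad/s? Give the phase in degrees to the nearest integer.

∠(j1400) = 90.00°
∠(j1400 + 37) = arctan(1400/37) = 88.49°
∠(j1400 + 279) = arctan(1400/279) = 78.73°
∠T(j1400) = 90.00° − (88.49° + 78.73°) = -77.22°

-77°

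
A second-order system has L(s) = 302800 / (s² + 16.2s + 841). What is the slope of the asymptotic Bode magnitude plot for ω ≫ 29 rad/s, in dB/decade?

-40 dB/decade

With 0 zeros and 2 poles, the high-frequency asymptotic slope is 20 × (0 − 2) = -40 dB/decade.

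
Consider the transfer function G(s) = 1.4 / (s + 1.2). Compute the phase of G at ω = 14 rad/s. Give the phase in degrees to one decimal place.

-85.1°

∠(j14 + 1.2) = arctan(14/1.2) = 85.10°
∠G(j14) = −85.10° = -85.10°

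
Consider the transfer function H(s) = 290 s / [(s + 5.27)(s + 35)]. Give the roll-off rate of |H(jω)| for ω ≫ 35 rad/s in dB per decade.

With 1 zero and 2 poles, the high-frequency asymptotic slope is 20 × (1 − 2) = -20 dB/decade.

-20 dB/decade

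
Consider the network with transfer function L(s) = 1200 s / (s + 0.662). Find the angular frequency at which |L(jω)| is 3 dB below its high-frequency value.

For a single-pole high-pass, the −3 dB point is at the pole: ω = 0.662 rad s⁻¹.

0.662 rad s⁻¹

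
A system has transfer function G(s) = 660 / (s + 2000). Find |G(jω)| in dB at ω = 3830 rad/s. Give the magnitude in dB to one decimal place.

-16.3 dB

|j3830 + 2000| = √(3830² + 2000²) = 4321
|G(j3830)| = 660 / 4321 = 0.15275
20 log₁₀(0.15275) = -16.32 dB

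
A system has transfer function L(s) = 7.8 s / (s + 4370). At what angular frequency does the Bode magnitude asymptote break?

The single real pole at s = −4370 gives a corner at ω = 4370 rad/s.

4370 rad/s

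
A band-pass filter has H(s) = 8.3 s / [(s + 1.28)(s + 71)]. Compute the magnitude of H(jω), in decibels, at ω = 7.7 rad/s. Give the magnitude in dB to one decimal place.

|j7.7| = 7.7
|j7.7 + 1.28| = √(7.7² + 1.28²) = 7.806
|j7.7 + 71| = √(7.7² + 71²) = 71.42
|H(j7.7)| = 8.3 × 7.7 / (7.806 × 71.42) = 0.11465
20 log₁₀(0.11465) = -18.81 dB

-18.8 dB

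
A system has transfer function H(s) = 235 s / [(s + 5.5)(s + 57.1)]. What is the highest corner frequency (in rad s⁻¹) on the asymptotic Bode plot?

Break frequencies occur at each pole and zero magnitude: 5.5 rad s⁻¹, 57.1 rad s⁻¹.
The highest is 57.1 rad s⁻¹.

57.1 rad s⁻¹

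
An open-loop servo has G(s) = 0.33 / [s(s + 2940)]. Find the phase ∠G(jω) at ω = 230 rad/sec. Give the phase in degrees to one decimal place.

∠(j230 + 2940) = arctan(230/2940) = 4.47°
∠(j230) = 90.00°
∠G(j230) = − (4.47° + 90.00°) = -94.47°

-94.5°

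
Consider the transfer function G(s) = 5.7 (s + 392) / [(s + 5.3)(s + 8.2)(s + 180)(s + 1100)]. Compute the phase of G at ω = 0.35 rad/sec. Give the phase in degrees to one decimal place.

-6.3 deg

∠(j0.35 + 392) = arctan(0.35/392) = 0.05°
∠(j0.35 + 5.3) = arctan(0.35/5.3) = 3.78°
∠(j0.35 + 8.2) = arctan(0.35/8.2) = 2.44°
∠(j0.35 + 180) = arctan(0.35/180) = 0.11°
∠(j0.35 + 1100) = arctan(0.35/1100) = 0.02°
∠G(j0.35) = 0.05° − (3.78° + 2.44° + 0.11° + 0.02°) = -6.30°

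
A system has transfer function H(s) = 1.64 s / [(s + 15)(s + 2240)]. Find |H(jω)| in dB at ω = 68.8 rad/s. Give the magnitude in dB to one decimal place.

-62.9 dB

|j68.8| = 68.8
|j68.8 + 15| = √(68.8² + 15²) = 70.42
|j68.8 + 2240| = √(68.8² + 2240²) = 2241
|H(j68.8)| = 1.64 × 68.8 / (70.42 × 2241) = 0.000715
20 log₁₀(0.000715) = -62.91 dB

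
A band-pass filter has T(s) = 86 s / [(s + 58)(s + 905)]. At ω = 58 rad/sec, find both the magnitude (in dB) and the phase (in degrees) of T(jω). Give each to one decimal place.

|j58| = 58
|j58 + 58| = √(58² + 58²) = 82.02
|j58 + 905| = √(58² + 905²) = 906.9
|T(j58)| = 86 × 58 / (82.02 × 906.9) = 0.067057
20 log₁₀(0.067057) = -23.47 dB
∠(j58) = 90.00°
∠(j58 + 58) = arctan(58/58) = 45.00°
∠(j58 + 905) = arctan(58/905) = 3.67°
∠T(j58) = 90.00° − (45.00° + 3.67°) = 41.33°

|T| = -23.5 dB, ∠T = 41.3°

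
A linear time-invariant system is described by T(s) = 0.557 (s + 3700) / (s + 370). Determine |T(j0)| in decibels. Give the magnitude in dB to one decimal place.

14.9 dB

T(0) = 0.557 × 3700 / 370 = 5.57
20 log₁₀(5.57) = 14.92 dB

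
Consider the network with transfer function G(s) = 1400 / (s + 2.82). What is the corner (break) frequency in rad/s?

2.82 rad/s

The single real pole at s = −2.82 gives a corner at ω = 2.82 rad/s.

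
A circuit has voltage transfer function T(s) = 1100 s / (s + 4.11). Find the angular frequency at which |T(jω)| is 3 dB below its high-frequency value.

For a single-pole high-pass, the −3 dB point is at the pole: ω = 4.11 rad s⁻¹.

4.11 rad s⁻¹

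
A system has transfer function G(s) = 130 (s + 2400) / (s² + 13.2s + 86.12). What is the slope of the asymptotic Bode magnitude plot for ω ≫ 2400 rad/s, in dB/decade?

With 1 zero and 2 poles, the high-frequency asymptotic slope is 20 × (1 − 2) = -20 dB/decade.

-20 dB/decade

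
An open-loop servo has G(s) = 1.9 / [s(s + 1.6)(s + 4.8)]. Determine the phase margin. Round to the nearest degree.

Gain crossover: |G(jω)| = 1 at ω ≈ 0.244 rad s⁻¹.
∠G(j0.244) = −90° − arctan(0.244/1.6) − arctan(0.244/4.8) ≈ -101.59°
PM = 180° + (-101.59°) = 78.41°

78°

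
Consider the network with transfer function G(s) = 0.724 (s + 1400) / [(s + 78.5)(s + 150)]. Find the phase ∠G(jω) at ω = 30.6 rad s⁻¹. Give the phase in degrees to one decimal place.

∠(j30.6 + 1400) = arctan(30.6/1400) = 1.25°
∠(j30.6 + 78.5) = arctan(30.6/78.5) = 21.30°
∠(j30.6 + 150) = arctan(30.6/150) = 11.53°
∠G(j30.6) = 1.25° − (21.30° + 11.53°) = -31.57°

-31.6°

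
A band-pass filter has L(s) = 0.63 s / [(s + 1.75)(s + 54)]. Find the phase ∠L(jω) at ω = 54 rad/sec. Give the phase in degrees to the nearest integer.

-43°

∠(j54) = 90.00°
∠(j54 + 1.75) = arctan(54/1.75) = 88.14°
∠(j54 + 54) = arctan(54/54) = 45.00°
∠L(j54) = 90.00° − (88.14° + 45.00°) = -43.14°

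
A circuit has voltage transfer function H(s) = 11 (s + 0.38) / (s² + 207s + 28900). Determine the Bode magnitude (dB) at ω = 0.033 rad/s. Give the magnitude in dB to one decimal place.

|j0.033 + 0.38| = √(0.033² + 0.38²) = 0.3814
|(j0.033)² + 207(j0.033) + 28900| = |28900 + j6.831| = 2.89e+04
|H(j0.033)| = 11 × 0.3814 / 2.89e+04 = 0.00014518
20 log₁₀(0.00014518) = -76.76 dB

-76.8 dB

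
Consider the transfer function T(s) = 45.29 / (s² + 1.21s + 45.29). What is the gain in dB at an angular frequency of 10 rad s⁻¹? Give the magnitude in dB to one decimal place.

-1.8 dB

|(j10)² + 1.21(j10) + 45.29| = |-54.71 + j12.1| = 56.03
|T(j10)| = 45.29 / 56.03 = 0.80829
20 log₁₀(0.80829) = -1.85 dB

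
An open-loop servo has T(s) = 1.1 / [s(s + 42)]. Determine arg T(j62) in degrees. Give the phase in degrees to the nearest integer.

-146°

∠(j62 + 42) = arctan(62/42) = 55.89°
∠(j62) = 90.00°
∠T(j62) = − (55.89° + 90.00°) = -145.89°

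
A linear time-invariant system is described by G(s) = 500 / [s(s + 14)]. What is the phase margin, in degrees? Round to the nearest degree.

Gain crossover: |G(jω)| = 1 at ω ≈ 20.3 rad/sec.
∠G(j20.3) = −90° − arctan(20.3/14) ≈ -145.39°
PM = 180° + (-145.39°) = 34.61°

35 deg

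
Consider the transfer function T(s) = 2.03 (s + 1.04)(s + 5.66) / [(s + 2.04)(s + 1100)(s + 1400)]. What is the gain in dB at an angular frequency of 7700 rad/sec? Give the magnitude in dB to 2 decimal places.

-71.81 dB

|j7700 + 1.04| = √(7700² + 1.04²) = 7700
|j7700 + 5.66| = √(7700² + 5.66²) = 7700
|j7700 + 2.04| = √(7700² + 2.04²) = 7700
|j7700 + 1100| = √(7700² + 1100²) = 7778
|j7700 + 1400| = √(7700² + 1400²) = 7826
|T(j7700)| = 2.03 × 7700 × 7700 / (7700 × 7778 × 7826) = 0.00025678
20 log₁₀(0.00025678) = -71.809 dB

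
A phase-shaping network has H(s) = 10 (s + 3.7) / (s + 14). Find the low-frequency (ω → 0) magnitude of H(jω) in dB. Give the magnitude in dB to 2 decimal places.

8.44 dB

H(0) = 10 × 3.7 / 14 = 2.6429
20 log₁₀(2.6429) = 8.441 dB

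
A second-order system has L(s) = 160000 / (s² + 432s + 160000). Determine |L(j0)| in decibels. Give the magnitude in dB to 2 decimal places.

L(0) = 160000 / 160000 = 1
20 log₁₀(1) = 0.000 dB

0.00 dB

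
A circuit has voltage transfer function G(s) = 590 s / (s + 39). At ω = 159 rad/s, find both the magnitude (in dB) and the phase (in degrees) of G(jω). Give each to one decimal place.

|j159| = 159
|j159 + 39| = √(159² + 39²) = 163.7
|G(j159)| = 590 × 159 / 163.7 = 573.01
20 log₁₀(573.01) = 55.16 dB
∠(j159) = 90.00°
∠(j159 + 39) = arctan(159/39) = 76.22°
∠G(j159) = 90.00° − 76.22° = 13.78°

|G| = 55.2 dB, ∠G = 13.8°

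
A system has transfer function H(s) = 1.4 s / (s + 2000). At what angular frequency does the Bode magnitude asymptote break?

2000 rad/sec

The single real pole at s = −2000 gives a corner at ω = 2000 rad/sec.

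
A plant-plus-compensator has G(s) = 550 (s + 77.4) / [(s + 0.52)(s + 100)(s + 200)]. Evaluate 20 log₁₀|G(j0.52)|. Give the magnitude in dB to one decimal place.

9.2 dB

|j0.52 + 77.4| = √(0.52² + 77.4²) = 77.4
|j0.52 + 0.52| = √(0.52² + 0.52²) = 0.7354
|j0.52 + 100| = √(0.52² + 100²) = 100
|j0.52 + 200| = √(0.52² + 200²) = 200
|G(j0.52)| = 550 × 77.4 / (0.7354 × 100 × 200) = 2.8944
20 log₁₀(2.8944) = 9.23 dB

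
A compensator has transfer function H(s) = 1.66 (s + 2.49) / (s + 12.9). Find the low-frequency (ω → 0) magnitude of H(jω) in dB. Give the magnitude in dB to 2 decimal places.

H(0) = 1.66 × 2.49 / 12.9 = 0.32042
20 log₁₀(0.32042) = -9.886 dB

-9.89 dB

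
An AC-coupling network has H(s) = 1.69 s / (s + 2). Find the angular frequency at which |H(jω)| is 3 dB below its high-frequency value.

2 rad/s

For a single-pole high-pass, the −3 dB point is at the pole: ω = 2 rad/s.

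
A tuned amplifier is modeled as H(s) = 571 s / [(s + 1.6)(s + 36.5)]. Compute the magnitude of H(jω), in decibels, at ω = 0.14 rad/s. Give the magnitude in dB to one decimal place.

2.7 dB

|j0.14| = 0.14
|j0.14 + 1.6| = √(0.14² + 1.6²) = 1.606
|j0.14 + 36.5| = √(0.14² + 36.5²) = 36.5
|H(j0.14)| = 571 × 0.14 / (1.606 × 36.5) = 1.3636
20 log₁₀(1.3636) = 2.69 dB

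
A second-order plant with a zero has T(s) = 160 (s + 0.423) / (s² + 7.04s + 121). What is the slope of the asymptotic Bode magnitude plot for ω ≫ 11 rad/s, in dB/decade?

-20 dB/decade

With 1 zero and 2 poles, the high-frequency asymptotic slope is 20 × (1 − 2) = -20 dB/decade.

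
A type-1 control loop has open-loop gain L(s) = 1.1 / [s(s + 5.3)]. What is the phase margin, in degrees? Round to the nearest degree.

88°

Gain crossover: |L(jω)| = 1 at ω ≈ 0.207 rad s⁻¹.
∠L(j0.207) = −90° − arctan(0.207/5.3) ≈ -92.24°
PM = 180° + (-92.24°) = 87.76°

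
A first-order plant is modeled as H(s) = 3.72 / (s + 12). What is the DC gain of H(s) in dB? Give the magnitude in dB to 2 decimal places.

H(0) = 3.72 / 12 = 0.31
20 log₁₀(0.31) = -10.173 dB

-10.17 dB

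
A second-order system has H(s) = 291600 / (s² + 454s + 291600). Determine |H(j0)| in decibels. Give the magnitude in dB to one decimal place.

H(0) = 291600 / 291600 = 1
20 log₁₀(1) = 0.00 dB

0.0 dB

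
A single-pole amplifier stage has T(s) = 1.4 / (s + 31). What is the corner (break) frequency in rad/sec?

The single real pole at s = −31 gives a corner at ω = 31 rad/sec.

31 rad/sec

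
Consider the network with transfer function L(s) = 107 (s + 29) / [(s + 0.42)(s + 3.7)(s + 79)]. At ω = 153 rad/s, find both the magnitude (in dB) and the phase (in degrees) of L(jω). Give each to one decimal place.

|L| = -47.7 dB, ∠L = -161.9 deg

|j153 + 29| = √(153² + 29²) = 155.7
|j153 + 0.42| = √(153² + 0.42²) = 153
|j153 + 3.7| = √(153² + 3.7²) = 153
|j153 + 79| = √(153² + 79²) = 172.2
|L(j153)| = 107 × 155.7 / (153 × 153 × 172.2) = 0.0041325
20 log₁₀(0.0041325) = -47.68 dB
∠(j153 + 29) = arctan(153/29) = 79.27°
∠(j153 + 0.42) = arctan(153/0.42) = 89.84°
∠(j153 + 3.7) = arctan(153/3.7) = 88.61°
∠(j153 + 79) = arctan(153/79) = 62.69°
∠L(j153) = 79.27° − (89.84° + 88.61° + 62.69°) = -161.88°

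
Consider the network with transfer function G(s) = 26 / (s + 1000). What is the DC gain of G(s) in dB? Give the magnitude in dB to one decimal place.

-31.7 dB

G(0) = 26 / 1000 = 0.026
20 log₁₀(0.026) = -31.70 dB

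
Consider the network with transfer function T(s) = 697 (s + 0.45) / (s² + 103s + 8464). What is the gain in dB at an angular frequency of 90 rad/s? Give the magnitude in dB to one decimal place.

16.6 dB

|j90 + 0.45| = √(90² + 0.45²) = 90
|(j90)² + 103(j90) + 8464| = |364 + j9270| = 9277
|T(j90)| = 697 × 90 / 9277 = 6.7619
20 log₁₀(6.7619) = 16.60 dB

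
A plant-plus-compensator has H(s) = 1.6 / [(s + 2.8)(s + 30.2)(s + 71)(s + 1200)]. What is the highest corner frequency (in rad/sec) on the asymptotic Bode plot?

Break frequencies occur at each pole and zero magnitude: 2.8 rad/sec, 30.2 rad/sec, 71 rad/sec, 1200 rad/sec.
The highest is 1200 rad/sec.

1200 rad/sec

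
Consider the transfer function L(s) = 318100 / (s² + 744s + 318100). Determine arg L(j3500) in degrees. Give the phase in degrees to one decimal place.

-167.7°

∠[(j3500)² + 744(j3500) + 318100] = ∠[-1.1932e+07 + j2.604e+06] = 167.69°
∠L(j3500) = −167.69° = -167.69°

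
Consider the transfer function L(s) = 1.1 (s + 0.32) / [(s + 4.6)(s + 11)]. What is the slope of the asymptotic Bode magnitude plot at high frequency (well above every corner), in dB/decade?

With 1 zero and 2 poles, the high-frequency asymptotic slope is 20 × (1 − 2) = -20 dB/decade.

-20 dB/decade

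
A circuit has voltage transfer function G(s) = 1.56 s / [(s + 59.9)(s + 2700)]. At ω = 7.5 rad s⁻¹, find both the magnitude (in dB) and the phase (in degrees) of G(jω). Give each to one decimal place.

|j7.5| = 7.5
|j7.5 + 59.9| = √(7.5² + 59.9²) = 60.37
|j7.5 + 2700| = √(7.5² + 2700²) = 2700
|G(j7.5)| = 1.56 × 7.5 / (60.37 × 2700) = 7.1782e-05
20 log₁₀(7.1782e-05) = -82.88 dB
∠(j7.5) = 90.00°
∠(j7.5 + 59.9) = arctan(7.5/59.9) = 7.14°
∠(j7.5 + 2700) = arctan(7.5/2700) = 0.16°
∠G(j7.5) = 90.00° − (7.14° + 0.16°) = 82.70°

|G| = -82.9 dB, ∠G = 82.7°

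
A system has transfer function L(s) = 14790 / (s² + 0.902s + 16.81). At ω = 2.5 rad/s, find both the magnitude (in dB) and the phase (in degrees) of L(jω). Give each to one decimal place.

|L| = 62.7 dB, ∠L = -12.1°

|(j2.5)² + 0.902(j2.5) + 16.81| = |10.56 + j2.255| = 10.8
|L(j2.5)| = 14790 / 10.8 = 1369.7
20 log₁₀(1369.7) = 62.73 dB
∠[(j2.5)² + 0.902(j2.5) + 16.81] = ∠[10.56 + j2.255] = 12.05°
∠L(j2.5) = −12.05° = -12.05°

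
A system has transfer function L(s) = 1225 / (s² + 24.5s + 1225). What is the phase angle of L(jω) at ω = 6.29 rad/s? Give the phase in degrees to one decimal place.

∠[(j6.29)² + 24.5(j6.29) + 1225] = ∠[1185.4 + j154.1] = 7.41°
∠L(j6.29) = −7.41° = -7.41°

-7.4 deg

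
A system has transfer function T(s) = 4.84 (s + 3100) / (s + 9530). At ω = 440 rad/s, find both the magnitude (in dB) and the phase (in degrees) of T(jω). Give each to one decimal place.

|T| = 4.0 dB, ∠T = 5.4°

|j440 + 3100| = √(440² + 3100²) = 3131
|j440 + 9530| = √(440² + 9530²) = 9540
|T(j440)| = 4.84 × 3131 / 9540 = 1.5885
20 log₁₀(1.5885) = 4.02 dB
∠(j440 + 3100) = arctan(440/3100) = 8.08°
∠(j440 + 9530) = arctan(440/9530) = 2.64°
∠T(j440) = 8.08° − 2.64° = 5.43°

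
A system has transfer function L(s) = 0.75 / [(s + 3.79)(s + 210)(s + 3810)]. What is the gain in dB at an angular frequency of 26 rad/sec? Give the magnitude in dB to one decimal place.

-149.0 dB

|j26 + 3.79| = √(26² + 3.79²) = 26.27
|j26 + 210| = √(26² + 210²) = 211.6
|j26 + 3810| = √(26² + 3810²) = 3810
|L(j26)| = 0.75 / (26.27 × 211.6 × 3810) = 3.5405e-08
20 log₁₀(3.5405e-08) = -149.02 dB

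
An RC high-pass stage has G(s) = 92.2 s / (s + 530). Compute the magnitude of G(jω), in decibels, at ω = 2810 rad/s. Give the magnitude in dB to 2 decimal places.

39.14 dB

|j2810| = 2810
|j2810 + 530| = √(2810² + 530²) = 2860
|G(j2810)| = 92.2 × 2810 / 2860 = 90.603
20 log₁₀(90.603) = 39.143 dB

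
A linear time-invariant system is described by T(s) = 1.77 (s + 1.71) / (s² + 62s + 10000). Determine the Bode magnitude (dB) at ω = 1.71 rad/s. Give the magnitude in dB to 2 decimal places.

-67.37 dB

|j1.71 + 1.71| = √(1.71² + 1.71²) = 2.418
|(j1.71)² + 62(j1.71) + 10000| = |9997.1 + j106.02| = 9998
|T(j1.71)| = 1.77 × 2.418 / 9998 = 0.00042814
20 log₁₀(0.00042814) = -67.368 dB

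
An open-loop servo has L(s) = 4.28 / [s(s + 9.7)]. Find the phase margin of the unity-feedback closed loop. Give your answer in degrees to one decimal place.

Gain crossover: |L(jω)| = 1 at ω ≈ 0.441 rad/s.
∠L(j0.441) = −90° − arctan(0.441/9.7) ≈ -92.60°
PM = 180° + (-92.60°) = 87.40°

87.4 deg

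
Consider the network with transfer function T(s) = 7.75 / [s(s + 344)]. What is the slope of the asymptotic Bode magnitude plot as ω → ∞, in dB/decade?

-40 dB/decade

With 0 zeros and 2 poles, the high-frequency asymptotic slope is 20 × (0 − 2) = -40 dB/decade.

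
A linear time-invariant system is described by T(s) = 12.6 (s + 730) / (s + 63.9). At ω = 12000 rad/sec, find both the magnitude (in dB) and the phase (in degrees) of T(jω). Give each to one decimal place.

|T| = 22.0 dB, ∠T = -3.2°

|j12000 + 730| = √(12000² + 730²) = 1.202e+04
|j12000 + 63.9| = √(12000² + 63.9²) = 1.2e+04
|T(j12000)| = 12.6 × 1.202e+04 / 1.2e+04 = 12.623
20 log₁₀(12.623) = 22.02 dB
∠(j12000 + 730) = arctan(12000/730) = 86.52°
∠(j12000 + 63.9) = arctan(12000/63.9) = 89.69°
∠T(j12000) = 86.52° − 89.69° = -3.18°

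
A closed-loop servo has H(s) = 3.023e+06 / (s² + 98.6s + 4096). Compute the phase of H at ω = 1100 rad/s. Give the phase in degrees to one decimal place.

∠[(j1100)² + 98.6(j1100) + 4096] = ∠[-1.2059e+06 + j1.0846e+05] = 174.86°
∠H(j1100) = −174.86° = -174.86°

-174.9°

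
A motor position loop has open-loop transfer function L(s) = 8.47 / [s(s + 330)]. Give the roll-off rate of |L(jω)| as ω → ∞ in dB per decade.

-40 dB/decade

With 0 zeros and 2 poles, the high-frequency asymptotic slope is 20 × (0 − 2) = -40 dB/decade.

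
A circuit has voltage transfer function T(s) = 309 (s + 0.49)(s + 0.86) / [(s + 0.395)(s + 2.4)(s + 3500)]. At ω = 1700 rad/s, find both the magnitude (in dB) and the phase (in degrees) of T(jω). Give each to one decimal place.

|j1700 + 0.49| = √(1700² + 0.49²) = 1700
|j1700 + 0.86| = √(1700² + 0.86²) = 1700
|j1700 + 0.395| = √(1700² + 0.395²) = 1700
|j1700 + 2.4| = √(1700² + 2.4²) = 1700
|j1700 + 3500| = √(1700² + 3500²) = 3891
|T(j1700)| = 309 × 1700 × 1700 / (1700 × 1700 × 3891) = 0.079414
20 log₁₀(0.079414) = -22.00 dB
∠(j1700 + 0.49) = arctan(1700/0.49) = 89.98°
∠(j1700 + 0.86) = arctan(1700/0.86) = 89.97°
∠(j1700 + 0.395) = arctan(1700/0.395) = 89.99°
∠(j1700 + 2.4) = arctan(1700/2.4) = 89.92°
∠(j1700 + 3500) = arctan(1700/3500) = 25.91°
∠T(j1700) = 89.98° + 89.97° − (89.99° + 89.92° + 25.91°) = -25.86°

|T| = -22.0 dB, ∠T = -25.9 deg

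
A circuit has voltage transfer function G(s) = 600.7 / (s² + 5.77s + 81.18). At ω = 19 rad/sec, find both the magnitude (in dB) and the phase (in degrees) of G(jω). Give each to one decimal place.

|G| = 6.0 dB, ∠G = -158.6 deg

|(j19)² + 5.77(j19) + 81.18| = |-279.82 + j109.63| = 300.5
|G(j19)| = 600.7 / 300.5 = 1.9988
20 log₁₀(1.9988) = 6.02 dB
∠[(j19)² + 5.77(j19) + 81.18] = ∠[-279.82 + j109.63] = 158.61°
∠G(j19) = −158.61° = -158.61°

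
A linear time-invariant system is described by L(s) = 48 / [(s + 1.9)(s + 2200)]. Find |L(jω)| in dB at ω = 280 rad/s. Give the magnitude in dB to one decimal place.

|j280 + 1.9| = √(280² + 1.9²) = 280
|j280 + 2200| = √(280² + 2200²) = 2218
|L(j280)| = 48 / (280 × 2218) = 7.7297e-05
20 log₁₀(7.7297e-05) = -82.24 dB

-82.2 dB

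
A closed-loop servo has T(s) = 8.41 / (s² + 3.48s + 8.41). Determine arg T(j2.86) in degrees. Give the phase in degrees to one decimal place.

-88.7°

∠[(j2.86)² + 3.48(j2.86) + 8.41] = ∠[0.2304 + j9.9528] = 88.67°
∠T(j2.86) = −88.67° = -88.67°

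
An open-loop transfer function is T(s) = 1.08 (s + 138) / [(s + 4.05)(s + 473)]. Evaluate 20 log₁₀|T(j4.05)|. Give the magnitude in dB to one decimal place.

-25.2 dB

|j4.05 + 138| = √(4.05² + 138²) = 138.1
|j4.05 + 4.05| = √(4.05² + 4.05²) = 5.728
|j4.05 + 473| = √(4.05² + 473²) = 473
|T(j4.05)| = 1.08 × 138.1 / (5.728 × 473) = 0.055035
20 log₁₀(0.055035) = -25.19 dB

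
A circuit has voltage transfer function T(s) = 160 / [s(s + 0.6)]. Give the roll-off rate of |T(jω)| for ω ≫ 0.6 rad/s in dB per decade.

With 0 zeros and 2 poles, the high-frequency asymptotic slope is 20 × (0 − 2) = -40 dB/decade.

-40 dB/decade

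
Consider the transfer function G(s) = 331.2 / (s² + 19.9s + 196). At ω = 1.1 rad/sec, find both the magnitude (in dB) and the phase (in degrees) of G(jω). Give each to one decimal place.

|G| = 4.6 dB, ∠G = -6.4 deg

|(j1.1)² + 19.9(j1.1) + 196| = |194.79 + j21.89| = 196
|G(j1.1)| = 331.2 / 196 = 1.6897
20 log₁₀(1.6897) = 4.56 dB
∠[(j1.1)² + 19.9(j1.1) + 196] = ∠[194.79 + j21.89] = 6.41°
∠G(j1.1) = −6.41° = -6.41°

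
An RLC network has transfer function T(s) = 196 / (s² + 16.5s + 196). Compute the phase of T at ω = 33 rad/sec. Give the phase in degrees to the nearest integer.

-149 deg

∠[(j33)² + 16.5(j33) + 196] = ∠[-893 + j544.5] = 148.63°
∠T(j33) = −148.63° = -148.63°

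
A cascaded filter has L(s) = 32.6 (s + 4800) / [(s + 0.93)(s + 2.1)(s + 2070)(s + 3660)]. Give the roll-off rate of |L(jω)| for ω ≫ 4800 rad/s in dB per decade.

-60 dB/decade

With 1 zero and 4 poles, the high-frequency asymptotic slope is 20 × (1 − 4) = -60 dB/decade.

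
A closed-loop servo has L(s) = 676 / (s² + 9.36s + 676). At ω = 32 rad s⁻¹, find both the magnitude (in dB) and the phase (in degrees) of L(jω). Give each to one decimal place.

|L| = 3.4 dB, ∠L = -139.3 deg

|(j32)² + 9.36(j32) + 676| = |-348 + j299.52| = 459.1
|L(j32)| = 676 / 459.1 = 1.4723
20 log₁₀(1.4723) = 3.36 dB
∠[(j32)² + 9.36(j32) + 676] = ∠[-348 + j299.52] = 139.28°
∠L(j32) = −139.28° = -139.28°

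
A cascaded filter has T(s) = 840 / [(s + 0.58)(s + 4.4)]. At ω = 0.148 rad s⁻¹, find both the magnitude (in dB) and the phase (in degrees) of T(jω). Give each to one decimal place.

|T| = 50.1 dB, ∠T = -16.2°

|j0.148 + 0.58| = √(0.148² + 0.58²) = 0.5986
|j0.148 + 4.4| = √(0.148² + 4.4²) = 4.402
|T(j0.148)| = 840 / (0.5986 × 4.402) = 318.75
20 log₁₀(318.75) = 50.07 dB
∠(j0.148 + 0.58) = arctan(0.148/0.58) = 14.31°
∠(j0.148 + 4.4) = arctan(0.148/4.4) = 1.93°
∠T(j0.148) = − (14.31° + 1.93°) = -16.24°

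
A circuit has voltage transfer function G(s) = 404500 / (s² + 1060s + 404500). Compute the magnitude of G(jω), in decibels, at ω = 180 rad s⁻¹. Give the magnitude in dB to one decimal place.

-0.3 dB

|(j180)² + 1060(j180) + 404500| = |3.721e+05 + j1.908e+05| = 4.182e+05
|G(j180)| = 404500 / 4.182e+05 = 0.96732
20 log₁₀(0.96732) = -0.29 dB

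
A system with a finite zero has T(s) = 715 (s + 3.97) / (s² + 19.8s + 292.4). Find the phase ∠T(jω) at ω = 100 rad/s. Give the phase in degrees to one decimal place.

∠(j100 + 3.97) = arctan(100/3.97) = 87.73°
∠[(j100)² + 19.8(j100) + 292.4] = ∠[-9707.6 + j1980] = 168.47°
∠T(j100) = 87.73° − 168.47° = -80.75°

-80.7°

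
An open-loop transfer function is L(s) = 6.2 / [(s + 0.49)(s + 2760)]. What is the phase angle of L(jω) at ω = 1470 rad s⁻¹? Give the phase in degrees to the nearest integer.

-118°

∠(j1470 + 0.49) = arctan(1470/0.49) = 89.98°
∠(j1470 + 2760) = arctan(1470/2760) = 28.04°
∠L(j1470) = − (89.98° + 28.04°) = -118.02°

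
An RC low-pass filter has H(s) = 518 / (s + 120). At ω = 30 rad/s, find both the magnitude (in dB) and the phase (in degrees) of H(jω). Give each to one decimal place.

|H| = 12.4 dB, ∠H = -14.0°

|j30 + 120| = √(30² + 120²) = 123.7
|H(j30)| = 518 / 123.7 = 4.1878
20 log₁₀(4.1878) = 12.44 dB
∠(j30 + 120) = arctan(30/120) = 14.04°
∠H(j30) = −14.04° = -14.04°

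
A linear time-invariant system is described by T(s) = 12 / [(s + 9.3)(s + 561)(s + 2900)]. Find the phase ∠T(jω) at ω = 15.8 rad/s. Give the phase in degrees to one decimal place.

-61.4 deg

∠(j15.8 + 9.3) = arctan(15.8/9.3) = 59.52°
∠(j15.8 + 561) = arctan(15.8/561) = 1.61°
∠(j15.8 + 2900) = arctan(15.8/2900) = 0.31°
∠T(j15.8) = − (59.52° + 1.61° + 0.31°) = -61.44°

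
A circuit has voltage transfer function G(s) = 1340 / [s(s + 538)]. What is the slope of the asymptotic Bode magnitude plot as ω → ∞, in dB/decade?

With 0 zeros and 2 poles, the high-frequency asymptotic slope is 20 × (0 − 2) = -40 dB/decade.

-40 dB/decade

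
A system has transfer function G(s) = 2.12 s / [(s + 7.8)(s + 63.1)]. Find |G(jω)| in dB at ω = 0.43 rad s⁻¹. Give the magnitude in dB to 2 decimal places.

-54.66 dB

|j0.43| = 0.43
|j0.43 + 7.8| = √(0.43² + 7.8²) = 7.812
|j0.43 + 63.1| = √(0.43² + 63.1²) = 63.1
|G(j0.43)| = 2.12 × 0.43 / (7.812 × 63.1) = 0.0018493
20 log₁₀(0.0018493) = -54.660 dB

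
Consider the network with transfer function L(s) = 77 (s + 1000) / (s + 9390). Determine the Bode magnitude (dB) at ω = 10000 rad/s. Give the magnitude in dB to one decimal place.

|j10000 + 1000| = √(10000² + 1000²) = 1.005e+04
|j10000 + 9390| = √(10000² + 9390²) = 1.372e+04
|L(j10000)| = 77 × 1.005e+04 / 1.372e+04 = 56.412
20 log₁₀(56.412) = 35.03 dB

35.0 dB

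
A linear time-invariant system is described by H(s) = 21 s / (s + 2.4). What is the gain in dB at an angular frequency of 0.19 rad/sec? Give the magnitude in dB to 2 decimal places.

4.39 dB

|j0.19| = 0.19
|j0.19 + 2.4| = √(0.19² + 2.4²) = 2.408
|H(j0.19)| = 21 × 0.19 / 2.408 = 1.6573
20 log₁₀(1.6573) = 4.388 dB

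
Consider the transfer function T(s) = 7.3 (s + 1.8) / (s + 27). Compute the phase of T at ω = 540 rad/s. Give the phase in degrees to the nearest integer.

3°

∠(j540 + 1.8) = arctan(540/1.8) = 89.81°
∠(j540 + 27) = arctan(540/27) = 87.14°
∠T(j540) = 89.81° − 87.14° = 2.67°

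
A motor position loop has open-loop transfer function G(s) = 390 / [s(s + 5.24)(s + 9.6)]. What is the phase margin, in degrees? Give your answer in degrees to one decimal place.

19.0 deg

Gain crossover: |G(jω)| = 1 at ω ≈ 4.99 rad/s.
∠G(j4.99) = −90° − arctan(4.99/5.24) − arctan(4.99/9.6) ≈ -161.01°
PM = 180° + (-161.01°) = 18.99°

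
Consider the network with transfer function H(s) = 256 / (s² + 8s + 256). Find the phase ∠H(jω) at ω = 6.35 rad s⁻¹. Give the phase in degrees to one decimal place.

∠[(j6.35)² + 8(j6.35) + 256] = ∠[215.68 + j50.8] = 13.25°
∠H(j6.35) = −13.25° = -13.25°

-13.3°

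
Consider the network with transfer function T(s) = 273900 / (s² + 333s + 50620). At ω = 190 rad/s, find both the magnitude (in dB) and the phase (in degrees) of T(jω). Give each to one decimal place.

|T| = 12.5 dB, ∠T = -77.1 deg

|(j190)² + 333(j190) + 50620| = |14520 + j63270| = 6.491e+04
|T(j190)| = 273900 / 6.491e+04 = 4.2194
20 log₁₀(4.2194) = 12.50 dB
∠[(j190)² + 333(j190) + 50620] = ∠[14520 + j63270] = 77.07°
∠T(j190) = −77.07° = -77.07°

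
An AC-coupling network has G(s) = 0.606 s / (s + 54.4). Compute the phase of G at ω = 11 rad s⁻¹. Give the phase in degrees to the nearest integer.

∠(j11) = 90.00°
∠(j11 + 54.4) = arctan(11/54.4) = 11.43°
∠G(j11) = 90.00° − 11.43° = 78.57°

79 deg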